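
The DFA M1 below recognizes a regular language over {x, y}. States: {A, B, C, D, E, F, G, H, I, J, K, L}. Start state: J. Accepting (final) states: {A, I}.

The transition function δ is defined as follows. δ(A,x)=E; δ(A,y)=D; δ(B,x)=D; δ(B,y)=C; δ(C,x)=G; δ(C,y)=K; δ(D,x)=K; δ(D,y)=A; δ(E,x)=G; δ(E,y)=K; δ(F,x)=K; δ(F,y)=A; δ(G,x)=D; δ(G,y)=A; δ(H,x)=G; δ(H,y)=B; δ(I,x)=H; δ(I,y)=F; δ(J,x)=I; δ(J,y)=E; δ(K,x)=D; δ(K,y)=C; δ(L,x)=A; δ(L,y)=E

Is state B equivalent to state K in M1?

Yes

States {L} cannot be reached from the start state, so discard them.
P0 = {A,I} | {B,C,D,E,F,G,H,J,K}.
Refine {B,C,D,E,F,G,H,J,K} on symbol x: members go to different blocks, giving {B,C,D,E,F,G,H,K} and {J}.
Refine {B,C,D,E,F,G,H,K} on symbol y: members go to different blocks, giving {B,C,E,H,K} and {D,F,G}.
Refine {D,F,G} on symbol x: members go to different blocks, giving {D,F} and {G}.
Refine {B,C,E,H,K} on symbol x: members go to different blocks, giving {C,E,H} and {B,K}.
The partition is now stable with 6 blocks: {A,I} | {C,E,H} | {J} | {D,F} | {G} | {B,K}.
B and K lie in the same block of the stable partition, so they are equivalent — no string distinguishes them.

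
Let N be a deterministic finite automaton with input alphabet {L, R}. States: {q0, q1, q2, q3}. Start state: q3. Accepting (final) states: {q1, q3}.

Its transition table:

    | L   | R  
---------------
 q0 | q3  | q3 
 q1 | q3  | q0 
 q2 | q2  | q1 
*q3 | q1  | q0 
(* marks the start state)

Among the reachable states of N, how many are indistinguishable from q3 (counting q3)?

Reachable states from the start: {q0,q1,q3}. Unreachable: {q2} — drop them.
Initial partition by acceptance: {q1,q3} | {q0}.
The partition is now stable with 2 blocks: {q1,q3} | {q0}.
State q3 belongs to the block {q1,q3}, which has 2 states.

2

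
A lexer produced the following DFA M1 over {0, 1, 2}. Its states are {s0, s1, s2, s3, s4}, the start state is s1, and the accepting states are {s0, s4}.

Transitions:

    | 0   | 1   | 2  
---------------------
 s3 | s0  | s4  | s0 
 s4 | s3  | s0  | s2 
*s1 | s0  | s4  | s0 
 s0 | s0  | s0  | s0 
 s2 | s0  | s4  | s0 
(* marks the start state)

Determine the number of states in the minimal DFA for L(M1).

Every state is reachable, so we keep all 5.
Initial partition by acceptance: {s0,s4} | {s1,s2,s3}.
On input 0, block {s0,s4} splits into {s0} and {s4}.
Stable partition: {s0} | {s1,s2,s3} | {s4} — 3 equivalence classes.

3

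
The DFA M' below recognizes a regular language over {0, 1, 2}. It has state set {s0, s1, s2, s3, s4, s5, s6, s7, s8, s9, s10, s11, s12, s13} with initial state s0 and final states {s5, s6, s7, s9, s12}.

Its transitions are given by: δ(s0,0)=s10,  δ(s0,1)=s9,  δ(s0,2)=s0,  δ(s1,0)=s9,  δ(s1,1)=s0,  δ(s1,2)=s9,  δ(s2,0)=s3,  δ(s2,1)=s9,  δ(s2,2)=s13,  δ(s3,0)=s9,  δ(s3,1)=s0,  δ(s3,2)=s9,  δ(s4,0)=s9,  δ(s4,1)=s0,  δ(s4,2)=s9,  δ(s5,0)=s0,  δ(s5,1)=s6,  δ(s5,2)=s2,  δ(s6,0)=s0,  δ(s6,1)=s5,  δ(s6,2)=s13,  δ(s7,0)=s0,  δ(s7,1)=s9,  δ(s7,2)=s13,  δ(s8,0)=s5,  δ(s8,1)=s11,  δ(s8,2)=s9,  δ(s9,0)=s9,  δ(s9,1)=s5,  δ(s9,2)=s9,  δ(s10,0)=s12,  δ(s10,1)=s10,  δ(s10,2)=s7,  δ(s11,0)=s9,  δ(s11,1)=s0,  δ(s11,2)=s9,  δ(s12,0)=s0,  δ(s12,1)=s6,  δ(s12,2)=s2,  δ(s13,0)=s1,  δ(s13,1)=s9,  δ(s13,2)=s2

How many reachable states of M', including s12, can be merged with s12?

Reachable states from the start: {s0,s1,s2,s3,s5,s6,s7,s9,s10,s12,s13}. Unreachable: {s4,s8,s11} — drop them.
P0 = {s5,s6,s7,s9,s12} | {s0,s1,s2,s3,s10,s13}.
Split {s5,s6,s7,s9,s12} by δ(·,0) → {s5,s6,s7,s12} and {s9}.
Refine {s5,s6,s7,s12} on symbol 1: members go to different blocks, giving {s5,s6,s12} and {s7}.
Refine {s0,s1,s2,s3,s10,s13} on symbol 0: members go to different blocks, giving {s0,s2,s13} and {s1,s3} and {s10}.
On input 0, block {s0,s2,s13} splits into {s2,s13} and {s0}.
The partition is now stable with 7 blocks: {s5,s6,s12} | {s2,s13} | {s9} | {s7} | {s1,s3} | {s10} | {s0}.
State s12 belongs to the block {s5,s6,s12}, which has 3 states.

3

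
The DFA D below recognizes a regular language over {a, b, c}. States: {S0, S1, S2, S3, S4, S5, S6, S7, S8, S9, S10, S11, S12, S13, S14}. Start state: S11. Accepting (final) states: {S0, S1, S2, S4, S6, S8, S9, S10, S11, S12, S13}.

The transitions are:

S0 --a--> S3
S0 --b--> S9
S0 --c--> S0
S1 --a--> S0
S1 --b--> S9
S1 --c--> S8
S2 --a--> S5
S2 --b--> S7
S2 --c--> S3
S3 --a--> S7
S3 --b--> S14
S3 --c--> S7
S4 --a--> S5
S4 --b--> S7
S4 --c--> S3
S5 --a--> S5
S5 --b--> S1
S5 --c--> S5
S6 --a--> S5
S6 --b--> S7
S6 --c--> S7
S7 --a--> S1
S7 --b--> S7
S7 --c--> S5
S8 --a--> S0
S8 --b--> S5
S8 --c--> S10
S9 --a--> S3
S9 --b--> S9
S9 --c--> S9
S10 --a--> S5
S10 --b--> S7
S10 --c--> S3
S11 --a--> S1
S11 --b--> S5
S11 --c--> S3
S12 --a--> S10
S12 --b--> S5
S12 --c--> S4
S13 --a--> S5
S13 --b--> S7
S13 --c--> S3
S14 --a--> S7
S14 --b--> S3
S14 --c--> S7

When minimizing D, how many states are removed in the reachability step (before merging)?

No path from S11 leads to S2, S4, S6, S12, S13; the other 10 states are all reachable.

5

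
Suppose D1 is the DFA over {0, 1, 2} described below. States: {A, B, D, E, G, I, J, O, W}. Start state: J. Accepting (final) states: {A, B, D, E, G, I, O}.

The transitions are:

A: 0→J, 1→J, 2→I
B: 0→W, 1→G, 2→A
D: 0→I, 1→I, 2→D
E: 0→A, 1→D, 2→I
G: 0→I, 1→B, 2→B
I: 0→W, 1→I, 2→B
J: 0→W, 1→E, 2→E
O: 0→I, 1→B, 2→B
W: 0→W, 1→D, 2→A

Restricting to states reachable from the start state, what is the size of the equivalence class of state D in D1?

1

States {O} cannot be reached from the start state, so discard them.
Start with accepting vs non-accepting: {A,B,D,E,G,I} | {J,W}.
Refine {A,B,D,E,G,I} on symbol 0: members go to different blocks, giving {A,B,I} and {D,E,G}.
Refine {A,B,I} on symbol 1: members go to different blocks, giving {I} and {A} and {B}.
Split {J,W} by δ(·,2) → {J} and {W}.
On input 0, block {D,E,G} splits into {D,G} and {E}.
Split {D,G} by δ(·,1) → {G} and {D}.
Stable partition: {I} | {J} | {G} | {A} | {B} | {W} | {E} | {D} — 8 equivalence classes.
The equivalence class containing D is {D}, of size 1.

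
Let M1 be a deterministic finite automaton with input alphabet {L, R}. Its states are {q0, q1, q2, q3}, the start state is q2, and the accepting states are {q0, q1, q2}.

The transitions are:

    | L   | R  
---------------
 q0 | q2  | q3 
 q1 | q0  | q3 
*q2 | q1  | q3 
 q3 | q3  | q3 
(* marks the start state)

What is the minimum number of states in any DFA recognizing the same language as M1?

Initial partition by acceptance: {q0,q1,q2} | {q3}.
The partition is now stable with 2 blocks: {q0,q1,q2} | {q3}.

2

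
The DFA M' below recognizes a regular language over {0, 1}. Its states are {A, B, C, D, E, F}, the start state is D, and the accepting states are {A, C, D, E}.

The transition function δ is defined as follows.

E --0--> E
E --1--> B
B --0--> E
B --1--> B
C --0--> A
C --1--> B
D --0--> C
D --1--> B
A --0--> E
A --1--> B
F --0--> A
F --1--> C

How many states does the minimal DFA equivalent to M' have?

First remove the unreachable states {F}; 5 states remain.
P0 = {A,C,D,E} | {B}.
No further refinement is possible. Final partition (2 blocks): {A,C,D,E} | {B}.

2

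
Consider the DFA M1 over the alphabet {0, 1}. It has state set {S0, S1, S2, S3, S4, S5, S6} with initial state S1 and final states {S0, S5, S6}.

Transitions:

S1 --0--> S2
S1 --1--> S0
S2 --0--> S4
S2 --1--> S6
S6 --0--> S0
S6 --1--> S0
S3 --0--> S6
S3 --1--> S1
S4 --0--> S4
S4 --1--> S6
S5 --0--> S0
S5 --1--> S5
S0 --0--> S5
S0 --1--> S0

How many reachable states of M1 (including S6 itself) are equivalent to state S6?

3

Reachable states from the start: {S0,S1,S2,S4,S5,S6}. Unreachable: {S3} — drop them.
Initial partition by acceptance: {S0,S5,S6} | {S1,S2,S4}.
Stable partition: {S0,S5,S6} | {S1,S2,S4} — 2 equivalence classes.
The equivalence class containing S6 is {S0,S5,S6}, of size 3.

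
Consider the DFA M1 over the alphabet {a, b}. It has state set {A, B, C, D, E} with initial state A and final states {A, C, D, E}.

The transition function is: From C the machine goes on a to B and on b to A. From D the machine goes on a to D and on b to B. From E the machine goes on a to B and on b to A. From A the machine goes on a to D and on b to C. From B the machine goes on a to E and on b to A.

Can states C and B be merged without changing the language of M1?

No

Start with accepting vs non-accepting: {A,C,D,E} | {B}.
Split {A,C,D,E} by δ(·,a) → {A,D} and {C,E}.
Split {A,D} by δ(·,b) → {A} and {D}.
No further refinement is possible. Final partition (4 blocks): {A} | {B} | {C,E} | {D}.
C and B end up in different blocks, so they are distinguishable. For instance, the string 'ε' is accepted from only C.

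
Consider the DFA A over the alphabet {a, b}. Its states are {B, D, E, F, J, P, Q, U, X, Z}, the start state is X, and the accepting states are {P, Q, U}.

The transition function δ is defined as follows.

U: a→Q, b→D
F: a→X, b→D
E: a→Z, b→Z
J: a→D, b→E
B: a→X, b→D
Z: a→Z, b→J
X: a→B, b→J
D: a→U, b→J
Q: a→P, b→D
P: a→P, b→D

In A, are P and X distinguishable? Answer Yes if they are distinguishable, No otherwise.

Yes

States {F} cannot be reached from the start state, so discard them.
Initial partition by acceptance: {P,Q,U} | {B,D,E,J,X,Z}.
Split {B,D,E,J,X,Z} by δ(·,a) → {B,E,J,X,Z} and {D}.
On input a, block {B,E,J,X,Z} splits into {B,E,X,Z} and {J}.
Refine {B,E,X,Z} on symbol b: members go to different blocks, giving {X,Z} and {B} and {E}.
Refine {X,Z} on symbol a: members go to different blocks, giving {Z} and {X}.
Stable partition: {P,Q,U} | {Z} | {D} | {J} | {B} | {E} | {X} — 7 equivalence classes.
P and X end up in different blocks, so they are distinguishable. For instance, the string 'ε' is accepted from only P.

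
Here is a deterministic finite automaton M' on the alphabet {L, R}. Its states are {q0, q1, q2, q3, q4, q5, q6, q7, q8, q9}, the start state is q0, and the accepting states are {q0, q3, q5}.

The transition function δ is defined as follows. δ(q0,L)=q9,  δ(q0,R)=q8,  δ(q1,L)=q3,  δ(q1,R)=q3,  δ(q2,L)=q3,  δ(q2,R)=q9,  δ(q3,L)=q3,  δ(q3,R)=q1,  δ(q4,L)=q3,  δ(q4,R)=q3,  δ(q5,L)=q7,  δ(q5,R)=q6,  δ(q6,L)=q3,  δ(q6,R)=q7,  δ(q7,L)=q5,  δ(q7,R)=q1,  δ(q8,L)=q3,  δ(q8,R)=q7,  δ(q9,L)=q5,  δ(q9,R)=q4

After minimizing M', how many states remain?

States {q2} cannot be reached from the start state, so discard them.
P0 = {q0,q3,q5} | {q1,q4,q6,q7,q8,q9}.
Refine {q0,q3,q5} on symbol L: members go to different blocks, giving {q0,q5} and {q3}.
Split {q1,q4,q6,q7,q8,q9} by δ(·,L) → {q1,q4,q6,q8} and {q7,q9}.
Split {q1,q4,q6,q8} by δ(·,R) → {q1,q4} and {q6,q8}.
The partition is now stable with 5 blocks: {q0,q5} | {q1,q4} | {q3} | {q7,q9} | {q6,q8}.

5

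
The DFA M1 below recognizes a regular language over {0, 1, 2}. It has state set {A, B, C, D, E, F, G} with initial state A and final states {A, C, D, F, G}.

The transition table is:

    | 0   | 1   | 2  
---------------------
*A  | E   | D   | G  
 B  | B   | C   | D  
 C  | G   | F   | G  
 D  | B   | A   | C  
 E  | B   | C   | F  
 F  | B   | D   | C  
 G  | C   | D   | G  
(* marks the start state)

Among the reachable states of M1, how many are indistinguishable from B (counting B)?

2

Initial partition by acceptance: {A,C,D,F,G} | {B,E}.
Split {A,C,D,F,G} by δ(·,0) → {A,D,F} and {C,G}.
No further refinement is possible. Final partition (3 blocks): {A,D,F} | {B,E} | {C,G}.
State B belongs to the block {B,E}, which has 2 states.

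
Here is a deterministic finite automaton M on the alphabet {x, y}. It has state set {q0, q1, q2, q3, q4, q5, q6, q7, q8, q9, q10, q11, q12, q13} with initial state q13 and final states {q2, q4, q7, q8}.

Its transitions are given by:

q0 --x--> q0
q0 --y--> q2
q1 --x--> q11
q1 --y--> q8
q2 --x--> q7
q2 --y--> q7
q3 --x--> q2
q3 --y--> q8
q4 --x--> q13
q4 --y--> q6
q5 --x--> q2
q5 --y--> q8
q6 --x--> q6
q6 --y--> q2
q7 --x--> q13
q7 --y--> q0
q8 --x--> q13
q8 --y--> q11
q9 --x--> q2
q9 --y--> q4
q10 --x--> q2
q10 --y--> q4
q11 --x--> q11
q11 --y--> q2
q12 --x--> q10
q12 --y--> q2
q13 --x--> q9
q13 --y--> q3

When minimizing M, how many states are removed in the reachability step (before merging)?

No path from q13 leads to q1, q5, q10, q12; the other 10 states are all reachable.

4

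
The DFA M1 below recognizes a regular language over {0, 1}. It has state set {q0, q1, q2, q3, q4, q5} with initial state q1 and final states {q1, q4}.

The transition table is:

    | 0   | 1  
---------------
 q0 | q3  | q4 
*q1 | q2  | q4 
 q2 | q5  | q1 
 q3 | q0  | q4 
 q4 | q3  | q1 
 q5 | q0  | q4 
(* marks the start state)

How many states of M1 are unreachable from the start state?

0

Exploring from q1, all states are eventually visited, so none are unreachable.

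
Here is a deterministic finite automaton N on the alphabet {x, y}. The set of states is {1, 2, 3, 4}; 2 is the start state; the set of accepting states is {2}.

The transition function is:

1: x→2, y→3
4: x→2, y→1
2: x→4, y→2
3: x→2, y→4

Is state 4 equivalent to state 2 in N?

No

All states are reachable from the start state.
P0 = {2} | {1,3,4}.
The partition is now stable with 2 blocks: {2} | {1,3,4}.
4 and 2 end up in different blocks, so they are distinguishable. For instance, the string 'ε' is accepted from only 2.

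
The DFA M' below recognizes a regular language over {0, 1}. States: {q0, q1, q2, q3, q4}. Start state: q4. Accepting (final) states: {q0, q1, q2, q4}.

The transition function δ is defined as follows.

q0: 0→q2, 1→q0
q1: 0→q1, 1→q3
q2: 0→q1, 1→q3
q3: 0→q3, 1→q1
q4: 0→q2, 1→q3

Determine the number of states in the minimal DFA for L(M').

2

First remove the unreachable states {q0}; 4 states remain.
Start with accepting vs non-accepting: {q1,q2,q4} | {q3}.
The partition is now stable with 2 blocks: {q1,q2,q4} | {q3}.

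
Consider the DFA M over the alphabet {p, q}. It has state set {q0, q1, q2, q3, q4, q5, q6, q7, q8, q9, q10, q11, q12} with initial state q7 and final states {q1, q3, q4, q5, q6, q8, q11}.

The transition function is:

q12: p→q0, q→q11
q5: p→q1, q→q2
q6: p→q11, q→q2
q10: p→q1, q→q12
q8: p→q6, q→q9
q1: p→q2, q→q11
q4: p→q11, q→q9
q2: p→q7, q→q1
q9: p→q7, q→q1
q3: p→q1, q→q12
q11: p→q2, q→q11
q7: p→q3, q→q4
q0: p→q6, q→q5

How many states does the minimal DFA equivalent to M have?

4

States {q8,q10} cannot be reached from the start state, so discard them.
P0 = {q1,q3,q4,q5,q6,q11} | {q0,q2,q7,q9,q12}.
Refine {q1,q3,q4,q5,q6,q11} on symbol p: members go to different blocks, giving {q3,q4,q5,q6} and {q1,q11}.
On input p, block {q0,q2,q7,q9,q12} splits into {q2,q9,q12} and {q0,q7}.
The partition is now stable with 4 blocks: {q3,q4,q5,q6} | {q2,q9,q12} | {q1,q11} | {q0,q7}.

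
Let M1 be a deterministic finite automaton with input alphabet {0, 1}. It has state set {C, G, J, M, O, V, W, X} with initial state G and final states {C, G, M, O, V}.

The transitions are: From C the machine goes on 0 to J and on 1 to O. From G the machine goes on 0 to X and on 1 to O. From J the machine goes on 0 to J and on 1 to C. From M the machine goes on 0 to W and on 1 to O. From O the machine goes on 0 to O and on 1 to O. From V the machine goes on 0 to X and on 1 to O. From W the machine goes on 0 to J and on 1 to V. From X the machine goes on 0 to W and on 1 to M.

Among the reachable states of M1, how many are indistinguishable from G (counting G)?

4

All states are reachable from the start state.
Initial partition by acceptance: {C,G,M,O,V} | {J,W,X}.
Split {C,G,M,O,V} by δ(·,0) → {C,G,M,V} and {O}.
Stable partition: {C,G,M,V} | {J,W,X} | {O} — 3 equivalence classes.
The equivalence class containing G is {C,G,M,V}, of size 4.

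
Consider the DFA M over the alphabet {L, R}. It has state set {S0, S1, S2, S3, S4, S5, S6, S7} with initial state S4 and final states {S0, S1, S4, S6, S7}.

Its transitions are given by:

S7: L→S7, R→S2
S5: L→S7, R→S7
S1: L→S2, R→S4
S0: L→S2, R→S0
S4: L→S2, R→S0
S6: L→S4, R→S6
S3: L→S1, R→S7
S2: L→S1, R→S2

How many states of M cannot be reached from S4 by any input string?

4

Starting at S4 and following transitions, the reachable set is {S0, S1, S2, S4}. That leaves S3, S5, S6, S7 unreachable — 4 in total.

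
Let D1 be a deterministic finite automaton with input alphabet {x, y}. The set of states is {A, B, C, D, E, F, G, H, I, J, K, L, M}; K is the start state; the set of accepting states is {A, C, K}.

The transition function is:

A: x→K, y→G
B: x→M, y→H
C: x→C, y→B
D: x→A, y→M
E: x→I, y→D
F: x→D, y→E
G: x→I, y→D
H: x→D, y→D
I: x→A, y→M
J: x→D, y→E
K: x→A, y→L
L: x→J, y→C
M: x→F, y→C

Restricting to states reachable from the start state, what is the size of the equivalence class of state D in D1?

2

All states are reachable from the start state.
Initial partition by acceptance: {A,C,K} | {B,D,E,F,G,H,I,J,L,M}.
Split {B,D,E,F,G,H,I,J,L,M} by δ(·,x) → {B,E,F,G,H,J,L,M} and {D,I}.
Split {B,E,F,G,H,J,L,M} by δ(·,x) → {E,F,G,H,J} and {B,L,M}.
Refine {A,C,K} on symbol y: members go to different blocks, giving {C,K} and {A}.
On input x, block {C,K} splits into {C} and {K}.
Split {E,F,G,H,J} by δ(·,y) → {E,G,H} and {F,J}.
Refine {B,L,M} on symbol x: members go to different blocks, giving {L,M} and {B}.
Stable partition: {C} | {E,G,H} | {D,I} | {L,M} | {A} | {K} | {F,J} | {B} — 8 equivalence classes.
State D belongs to the block {D,I}, which has 2 states.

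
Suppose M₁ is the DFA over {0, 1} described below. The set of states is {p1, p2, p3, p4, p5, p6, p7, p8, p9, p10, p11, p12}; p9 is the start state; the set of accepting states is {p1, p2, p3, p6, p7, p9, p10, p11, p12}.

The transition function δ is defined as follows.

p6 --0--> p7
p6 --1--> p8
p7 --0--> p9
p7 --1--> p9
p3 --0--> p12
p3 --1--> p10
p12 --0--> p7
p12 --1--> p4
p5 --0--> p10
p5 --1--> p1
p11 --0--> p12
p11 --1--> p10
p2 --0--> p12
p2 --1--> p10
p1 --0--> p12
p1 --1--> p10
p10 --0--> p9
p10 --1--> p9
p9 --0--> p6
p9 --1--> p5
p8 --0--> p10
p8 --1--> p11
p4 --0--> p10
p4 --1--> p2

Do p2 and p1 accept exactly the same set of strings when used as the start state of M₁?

Yes

States {p3} cannot be reached from the start state, so discard them.
P0 = {p1,p2,p6,p7,p9,p10,p11,p12} | {p4,p5,p8}.
Split {p1,p2,p6,p7,p9,p10,p11,p12} by δ(·,1) → {p1,p2,p7,p10,p11} and {p6,p9,p12}.
On input 1, block {p1,p2,p7,p10,p11} splits into {p1,p2,p11} and {p7,p10}.
Refine {p6,p9,p12} on symbol 0: members go to different blocks, giving {p6,p12} and {p9}.
The partition is now stable with 5 blocks: {p1,p2,p11} | {p4,p5,p8} | {p6,p12} | {p7,p10} | {p9}.
p2 and p1 lie in the same block of the stable partition, so they are equivalent — no string distinguishes them.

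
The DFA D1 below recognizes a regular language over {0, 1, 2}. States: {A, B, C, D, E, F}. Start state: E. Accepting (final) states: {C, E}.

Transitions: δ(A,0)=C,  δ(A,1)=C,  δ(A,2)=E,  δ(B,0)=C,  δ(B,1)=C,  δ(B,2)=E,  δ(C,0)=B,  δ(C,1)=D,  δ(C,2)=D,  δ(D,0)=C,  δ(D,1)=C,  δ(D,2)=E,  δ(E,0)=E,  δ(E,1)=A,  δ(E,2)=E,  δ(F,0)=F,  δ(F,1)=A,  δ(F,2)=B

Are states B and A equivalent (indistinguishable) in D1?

Yes

States {F} cannot be reached from the start state, so discard them.
Start with accepting vs non-accepting: {C,E} | {A,B,D}.
Split {C,E} by δ(·,0) → {C} and {E}.
No further refinement is possible. Final partition (3 blocks): {C} | {A,B,D} | {E}.
B and A lie in the same block of the stable partition, so they are equivalent — no string distinguishes them.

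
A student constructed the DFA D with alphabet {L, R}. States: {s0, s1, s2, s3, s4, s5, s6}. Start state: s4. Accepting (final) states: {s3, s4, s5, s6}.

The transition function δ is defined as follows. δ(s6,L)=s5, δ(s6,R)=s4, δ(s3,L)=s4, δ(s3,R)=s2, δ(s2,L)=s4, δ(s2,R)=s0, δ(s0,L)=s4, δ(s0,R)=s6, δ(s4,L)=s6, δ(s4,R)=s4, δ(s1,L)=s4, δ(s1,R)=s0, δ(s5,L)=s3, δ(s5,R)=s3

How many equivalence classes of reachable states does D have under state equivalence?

6

Reachable states from the start: {s0,s2,s3,s4,s5,s6}. Unreachable: {s1} — drop them.
Initial partition by acceptance: {s3,s4,s5,s6} | {s0,s2}.
On input R, block {s3,s4,s5,s6} splits into {s4,s5,s6} and {s3}.
Split {s4,s5,s6} by δ(·,L) → {s4,s6} and {s5}.
On input L, block {s4,s6} splits into {s4} and {s6}.
Split {s0,s2} by δ(·,R) → {s0} and {s2}.
Stable partition: {s4} | {s0} | {s3} | {s5} | {s6} | {s2} — 6 equivalence classes.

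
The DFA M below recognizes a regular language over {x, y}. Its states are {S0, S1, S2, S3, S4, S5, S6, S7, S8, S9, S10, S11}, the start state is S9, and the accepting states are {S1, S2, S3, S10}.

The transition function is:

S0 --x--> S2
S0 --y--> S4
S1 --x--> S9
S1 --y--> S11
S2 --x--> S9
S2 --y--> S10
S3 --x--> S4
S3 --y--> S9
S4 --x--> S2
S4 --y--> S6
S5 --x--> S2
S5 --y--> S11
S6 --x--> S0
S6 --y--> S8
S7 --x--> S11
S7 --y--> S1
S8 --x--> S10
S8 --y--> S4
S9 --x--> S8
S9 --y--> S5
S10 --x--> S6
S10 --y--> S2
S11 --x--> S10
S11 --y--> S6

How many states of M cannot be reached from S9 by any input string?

3

No path from S9 leads to S1, S3, S7; the other 9 states are all reachable.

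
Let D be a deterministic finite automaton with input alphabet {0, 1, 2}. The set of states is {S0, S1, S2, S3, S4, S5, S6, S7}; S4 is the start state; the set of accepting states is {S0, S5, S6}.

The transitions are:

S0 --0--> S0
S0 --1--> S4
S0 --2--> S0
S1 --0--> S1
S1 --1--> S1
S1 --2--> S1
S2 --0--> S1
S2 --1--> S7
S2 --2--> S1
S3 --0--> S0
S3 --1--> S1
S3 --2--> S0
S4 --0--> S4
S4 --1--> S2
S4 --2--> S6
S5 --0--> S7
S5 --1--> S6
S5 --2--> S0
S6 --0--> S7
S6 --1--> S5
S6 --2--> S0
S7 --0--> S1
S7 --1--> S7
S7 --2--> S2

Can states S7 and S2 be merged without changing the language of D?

Yes

Reachable states from the start: {S0,S1,S2,S4,S5,S6,S7}. Unreachable: {S3} — drop them.
P0 = {S0,S5,S6} | {S1,S2,S4,S7}.
Refine {S0,S5,S6} on symbol 0: members go to different blocks, giving {S5,S6} and {S0}.
Refine {S1,S2,S4,S7} on symbol 2: members go to different blocks, giving {S1,S2,S7} and {S4}.
The partition is now stable with 4 blocks: {S5,S6} | {S1,S2,S7} | {S0} | {S4}.
S7 and S2 lie in the same block of the stable partition, so they are equivalent — no string distinguishes them.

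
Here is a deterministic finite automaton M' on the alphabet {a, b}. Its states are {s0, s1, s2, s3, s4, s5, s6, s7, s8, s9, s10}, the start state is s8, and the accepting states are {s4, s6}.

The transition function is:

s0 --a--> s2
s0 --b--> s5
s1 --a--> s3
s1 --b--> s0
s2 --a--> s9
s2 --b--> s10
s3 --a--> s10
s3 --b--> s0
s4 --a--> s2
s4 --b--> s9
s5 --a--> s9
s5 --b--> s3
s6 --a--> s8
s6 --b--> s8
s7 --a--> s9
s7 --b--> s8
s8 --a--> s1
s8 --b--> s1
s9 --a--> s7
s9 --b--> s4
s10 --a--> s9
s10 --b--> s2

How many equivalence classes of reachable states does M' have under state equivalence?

Reachable states from the start: {s0,s1,s2,s3,s4,s5,s7,s8,s9,s10}. Unreachable: {s6} — drop them.
Start with accepting vs non-accepting: {s4} | {s0,s1,s2,s3,s5,s7,s8,s9,s10}.
On input b, block {s0,s1,s2,s3,s5,s7,s8,s9,s10} splits into {s0,s1,s2,s3,s5,s7,s8,s10} and {s9}.
On input a, block {s0,s1,s2,s3,s5,s7,s8,s10} splits into {s0,s1,s3,s8} and {s2,s5,s7,s10}.
Split {s0,s1,s3,s8} by δ(·,a) → {s0,s3} and {s1,s8}.
Split {s0,s3} by δ(·,b) → {s0} and {s3}.
Refine {s2,s5,s7,s10} on symbol b: members go to different blocks, giving {s2,s10} and {s5} and {s7}.
Split {s1,s8} by δ(·,a) → {s1} and {s8}.
The partition is now stable with 9 blocks: {s4} | {s0} | {s9} | {s2,s10} | {s1} | {s3} | {s5} | {s7} | {s8}.

9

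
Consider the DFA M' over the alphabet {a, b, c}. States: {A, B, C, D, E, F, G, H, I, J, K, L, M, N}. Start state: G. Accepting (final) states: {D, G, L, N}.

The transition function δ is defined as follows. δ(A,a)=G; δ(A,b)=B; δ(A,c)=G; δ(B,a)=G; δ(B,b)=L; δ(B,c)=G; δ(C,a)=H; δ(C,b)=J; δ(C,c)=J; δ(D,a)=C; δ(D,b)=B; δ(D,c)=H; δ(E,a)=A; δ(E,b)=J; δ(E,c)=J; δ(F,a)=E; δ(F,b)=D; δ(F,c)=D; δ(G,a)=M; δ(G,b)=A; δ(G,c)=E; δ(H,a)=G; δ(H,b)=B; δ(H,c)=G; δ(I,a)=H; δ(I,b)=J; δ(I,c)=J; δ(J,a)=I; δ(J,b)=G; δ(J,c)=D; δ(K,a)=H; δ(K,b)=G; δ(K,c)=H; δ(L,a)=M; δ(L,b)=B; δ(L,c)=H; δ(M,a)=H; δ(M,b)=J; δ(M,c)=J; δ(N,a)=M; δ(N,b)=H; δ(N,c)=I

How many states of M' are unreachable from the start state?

Starting at G and following transitions, the reachable set is {A, B, C, D, E, G, H, I, J, L, M}. That leaves F, K, N unreachable — 3 in total.

3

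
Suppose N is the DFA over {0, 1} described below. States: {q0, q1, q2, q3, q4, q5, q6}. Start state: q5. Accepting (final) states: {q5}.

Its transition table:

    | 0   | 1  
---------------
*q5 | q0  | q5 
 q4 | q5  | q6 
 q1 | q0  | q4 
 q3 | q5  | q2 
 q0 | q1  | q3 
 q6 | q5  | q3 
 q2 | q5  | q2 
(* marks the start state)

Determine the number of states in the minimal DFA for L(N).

Initial partition by acceptance: {q5} | {q0,q1,q2,q3,q4,q6}.
On input 0, block {q0,q1,q2,q3,q4,q6} splits into {q2,q3,q4,q6} and {q0,q1}.
The partition is now stable with 3 blocks: {q5} | {q2,q3,q4,q6} | {q0,q1}.

3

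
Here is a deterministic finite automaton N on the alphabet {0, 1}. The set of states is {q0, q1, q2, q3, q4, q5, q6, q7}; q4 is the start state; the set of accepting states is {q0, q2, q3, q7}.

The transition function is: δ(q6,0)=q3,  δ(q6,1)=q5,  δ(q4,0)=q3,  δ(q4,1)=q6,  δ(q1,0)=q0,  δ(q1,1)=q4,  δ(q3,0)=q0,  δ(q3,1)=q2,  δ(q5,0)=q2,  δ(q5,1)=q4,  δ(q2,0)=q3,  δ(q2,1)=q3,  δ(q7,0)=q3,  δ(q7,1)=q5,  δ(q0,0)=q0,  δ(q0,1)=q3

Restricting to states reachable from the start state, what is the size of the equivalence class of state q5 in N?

3

States {q1,q7} cannot be reached from the start state, so discard them.
P0 = {q0,q2,q3} | {q4,q5,q6}.
No further refinement is possible. Final partition (2 blocks): {q0,q2,q3} | {q4,q5,q6}.
The equivalence class containing q5 is {q4,q5,q6}, of size 3.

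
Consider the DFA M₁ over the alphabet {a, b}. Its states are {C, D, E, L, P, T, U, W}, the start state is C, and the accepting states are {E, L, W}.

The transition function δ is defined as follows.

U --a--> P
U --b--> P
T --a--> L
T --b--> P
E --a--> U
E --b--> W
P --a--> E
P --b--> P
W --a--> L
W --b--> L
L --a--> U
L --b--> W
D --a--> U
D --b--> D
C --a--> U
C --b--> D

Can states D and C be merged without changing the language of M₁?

Yes

First remove the unreachable states {T}; 7 states remain.
P0 = {E,L,W} | {C,D,P,U}.
On input a, block {E,L,W} splits into {E,L} and {W}.
Split {C,D,P,U} by δ(·,a) → {C,D,U} and {P}.
On input a, block {C,D,U} splits into {C,D} and {U}.
Stable partition: {E,L} | {C,D} | {W} | {P} | {U} — 5 equivalence classes.
D and C lie in the same block of the stable partition, so they are equivalent — no string distinguishes them.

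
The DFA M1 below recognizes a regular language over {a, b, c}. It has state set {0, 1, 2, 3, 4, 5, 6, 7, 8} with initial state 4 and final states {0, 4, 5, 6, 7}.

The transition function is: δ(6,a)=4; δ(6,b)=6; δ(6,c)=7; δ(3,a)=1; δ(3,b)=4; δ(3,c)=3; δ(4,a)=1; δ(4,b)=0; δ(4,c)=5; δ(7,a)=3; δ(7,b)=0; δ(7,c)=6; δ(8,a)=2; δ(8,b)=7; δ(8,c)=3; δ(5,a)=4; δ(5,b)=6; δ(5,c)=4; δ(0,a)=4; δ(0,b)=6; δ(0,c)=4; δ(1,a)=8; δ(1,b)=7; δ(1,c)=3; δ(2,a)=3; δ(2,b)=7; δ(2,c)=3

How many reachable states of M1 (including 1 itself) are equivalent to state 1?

Every state is reachable, so we keep all 9.
Initial partition by acceptance: {0,4,5,6,7} | {1,2,3,8}.
On input a, block {0,4,5,6,7} splits into {0,5,6} and {4,7}.
The partition is now stable with 3 blocks: {0,5,6} | {1,2,3,8} | {4,7}.
The equivalence class containing 1 is {1,2,3,8}, of size 4.

4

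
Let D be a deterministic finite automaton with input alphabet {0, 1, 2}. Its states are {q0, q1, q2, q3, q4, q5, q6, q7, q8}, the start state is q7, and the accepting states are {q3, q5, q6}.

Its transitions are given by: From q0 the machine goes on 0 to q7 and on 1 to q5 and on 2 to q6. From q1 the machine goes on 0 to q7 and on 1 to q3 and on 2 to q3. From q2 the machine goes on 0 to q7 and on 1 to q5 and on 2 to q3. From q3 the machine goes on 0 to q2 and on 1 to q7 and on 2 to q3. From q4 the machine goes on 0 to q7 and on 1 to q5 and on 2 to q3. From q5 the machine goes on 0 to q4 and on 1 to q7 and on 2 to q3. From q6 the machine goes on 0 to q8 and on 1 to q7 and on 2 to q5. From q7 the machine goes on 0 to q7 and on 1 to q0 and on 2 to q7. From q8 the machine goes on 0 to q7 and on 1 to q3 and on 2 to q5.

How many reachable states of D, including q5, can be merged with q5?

Reachable states from the start: {q0,q2,q3,q4,q5,q6,q7,q8}. Unreachable: {q1} — drop them.
Start with accepting vs non-accepting: {q3,q5,q6} | {q0,q2,q4,q7,q8}.
On input 1, block {q0,q2,q4,q7,q8} splits into {q0,q2,q4,q8} and {q7}.
Stable partition: {q3,q5,q6} | {q0,q2,q4,q8} | {q7} — 3 equivalence classes.
The equivalence class containing q5 is {q3,q5,q6}, of size 3.

3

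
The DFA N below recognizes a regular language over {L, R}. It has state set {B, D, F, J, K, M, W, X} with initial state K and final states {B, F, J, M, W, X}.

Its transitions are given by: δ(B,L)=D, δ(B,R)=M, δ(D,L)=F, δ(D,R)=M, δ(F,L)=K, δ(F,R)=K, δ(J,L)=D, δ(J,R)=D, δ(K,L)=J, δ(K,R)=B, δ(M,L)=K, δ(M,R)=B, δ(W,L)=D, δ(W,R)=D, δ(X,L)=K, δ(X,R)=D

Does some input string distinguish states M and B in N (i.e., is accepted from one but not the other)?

No

Reachable states from the start: {B,D,F,J,K,M}. Unreachable: {W,X} — drop them.
P0 = {B,F,J,M} | {D,K}.
Split {B,F,J,M} by δ(·,R) → {B,M} and {F,J}.
Stable partition: {B,M} | {D,K} | {F,J} — 3 equivalence classes.
M and B lie in the same block of the stable partition, so they are equivalent — no string distinguishes them.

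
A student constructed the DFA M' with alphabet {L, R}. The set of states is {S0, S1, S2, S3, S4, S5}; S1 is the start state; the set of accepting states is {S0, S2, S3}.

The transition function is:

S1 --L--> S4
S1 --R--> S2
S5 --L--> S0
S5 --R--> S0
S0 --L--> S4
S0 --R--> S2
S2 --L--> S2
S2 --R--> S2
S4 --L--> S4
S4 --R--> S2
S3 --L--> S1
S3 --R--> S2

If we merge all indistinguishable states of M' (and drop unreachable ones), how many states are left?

2

Reachable states from the start: {S1,S2,S4}. Unreachable: {S0,S3,S5} — drop them.
Initial partition by acceptance: {S2} | {S1,S4}.
No further refinement is possible. Final partition (2 blocks): {S2} | {S1,S4}.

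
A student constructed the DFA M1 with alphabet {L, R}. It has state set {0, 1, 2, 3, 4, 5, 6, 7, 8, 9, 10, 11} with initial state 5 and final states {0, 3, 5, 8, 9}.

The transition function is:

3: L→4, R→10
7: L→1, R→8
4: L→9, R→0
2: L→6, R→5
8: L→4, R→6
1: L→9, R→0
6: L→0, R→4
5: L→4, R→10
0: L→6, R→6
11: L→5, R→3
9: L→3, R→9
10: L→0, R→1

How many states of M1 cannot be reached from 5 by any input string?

No path from 5 leads to 2, 7, 8, 11; the other 8 states are all reachable.

4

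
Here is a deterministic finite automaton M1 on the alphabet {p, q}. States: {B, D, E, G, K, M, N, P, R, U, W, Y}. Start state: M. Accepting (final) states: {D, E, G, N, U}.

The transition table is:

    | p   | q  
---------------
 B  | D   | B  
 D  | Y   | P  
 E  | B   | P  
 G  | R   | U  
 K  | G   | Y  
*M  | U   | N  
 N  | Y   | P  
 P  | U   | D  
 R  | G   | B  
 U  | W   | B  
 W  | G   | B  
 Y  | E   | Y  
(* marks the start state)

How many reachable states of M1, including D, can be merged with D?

Reachable states from the start: {B,D,E,G,M,N,P,R,U,W,Y}. Unreachable: {K} — drop them.
P0 = {D,E,G,N,U} | {B,M,P,R,W,Y}.
Split {D,E,G,N,U} by δ(·,q) → {D,E,N,U} and {G}.
Split {B,M,P,R,W,Y} by δ(·,p) → {B,M,P,Y} and {R,W}.
Split {D,E,N,U} by δ(·,p) → {D,E,N} and {U}.
Split {B,M,P,Y} by δ(·,p) → {B,Y} and {M,P}.
No further refinement is possible. Final partition (6 blocks): {D,E,N} | {B,Y} | {G} | {R,W} | {U} | {M,P}.
The equivalence class containing D is {D,E,N}, of size 3.

3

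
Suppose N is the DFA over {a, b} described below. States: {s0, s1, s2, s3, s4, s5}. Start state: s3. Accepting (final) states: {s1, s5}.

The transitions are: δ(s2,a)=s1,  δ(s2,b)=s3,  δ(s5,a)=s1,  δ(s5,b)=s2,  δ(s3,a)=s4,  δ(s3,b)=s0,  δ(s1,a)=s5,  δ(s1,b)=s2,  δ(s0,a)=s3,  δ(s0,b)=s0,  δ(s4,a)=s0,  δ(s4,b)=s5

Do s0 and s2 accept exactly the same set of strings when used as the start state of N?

Initial partition by acceptance: {s1,s5} | {s0,s2,s3,s4}.
Refine {s0,s2,s3,s4} on symbol a: members go to different blocks, giving {s0,s3,s4} and {s2}.
Refine {s0,s3,s4} on symbol b: members go to different blocks, giving {s0,s3} and {s4}.
Split {s0,s3} by δ(·,a) → {s0} and {s3}.
The partition is now stable with 5 blocks: {s1,s5} | {s0} | {s2} | {s4} | {s3}.
s0 and s2 end up in different blocks, so they are distinguishable. For instance, the string 'a' is accepted from only s2.

No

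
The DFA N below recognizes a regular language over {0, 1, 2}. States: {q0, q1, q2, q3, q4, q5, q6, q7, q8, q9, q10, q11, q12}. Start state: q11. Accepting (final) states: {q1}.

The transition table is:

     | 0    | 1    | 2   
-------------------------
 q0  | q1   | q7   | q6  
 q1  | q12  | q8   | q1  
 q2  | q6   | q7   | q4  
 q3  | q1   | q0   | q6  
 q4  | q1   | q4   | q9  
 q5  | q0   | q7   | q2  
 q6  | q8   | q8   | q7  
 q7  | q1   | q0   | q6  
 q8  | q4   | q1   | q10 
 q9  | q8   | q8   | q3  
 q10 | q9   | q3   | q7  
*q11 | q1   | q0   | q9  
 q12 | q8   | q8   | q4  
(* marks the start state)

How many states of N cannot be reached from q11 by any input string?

2

No path from q11 leads to q2, q5; the other 11 states are all reachable.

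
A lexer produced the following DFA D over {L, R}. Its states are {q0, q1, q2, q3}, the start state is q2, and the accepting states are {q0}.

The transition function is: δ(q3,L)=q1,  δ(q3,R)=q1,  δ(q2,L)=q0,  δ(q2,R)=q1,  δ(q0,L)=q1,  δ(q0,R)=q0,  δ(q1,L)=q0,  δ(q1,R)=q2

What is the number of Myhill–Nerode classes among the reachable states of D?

First remove the unreachable states {q3}; 3 states remain.
P0 = {q0} | {q1,q2}.
Stable partition: {q0} | {q1,q2} — 2 equivalence classes.

2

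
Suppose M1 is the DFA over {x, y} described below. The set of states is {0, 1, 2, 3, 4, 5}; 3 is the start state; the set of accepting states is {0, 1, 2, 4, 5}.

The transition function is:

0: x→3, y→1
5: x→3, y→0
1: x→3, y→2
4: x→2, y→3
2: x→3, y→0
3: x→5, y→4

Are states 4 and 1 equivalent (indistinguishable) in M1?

All states are reachable from the start state.
Start with accepting vs non-accepting: {0,1,2,4,5} | {3}.
On input x, block {0,1,2,4,5} splits into {0,1,2,5} and {4}.
Stable partition: {0,1,2,5} | {3} | {4} — 3 equivalence classes.
4 and 1 end up in different blocks, so they are distinguishable. For instance, the string 'x' is accepted from only 4.

No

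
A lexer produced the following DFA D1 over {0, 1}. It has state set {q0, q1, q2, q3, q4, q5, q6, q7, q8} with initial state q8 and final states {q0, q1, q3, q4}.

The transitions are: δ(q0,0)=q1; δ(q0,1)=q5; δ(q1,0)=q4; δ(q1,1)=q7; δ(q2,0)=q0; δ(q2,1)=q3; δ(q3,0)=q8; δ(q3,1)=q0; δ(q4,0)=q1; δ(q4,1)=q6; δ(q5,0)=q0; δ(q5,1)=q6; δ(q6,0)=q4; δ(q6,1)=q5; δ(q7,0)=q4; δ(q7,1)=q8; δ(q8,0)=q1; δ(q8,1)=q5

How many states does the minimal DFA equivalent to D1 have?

2

First remove the unreachable states {q2,q3}; 7 states remain.
Initial partition by acceptance: {q0,q1,q4} | {q5,q6,q7,q8}.
The partition is now stable with 2 blocks: {q0,q1,q4} | {q5,q6,q7,q8}.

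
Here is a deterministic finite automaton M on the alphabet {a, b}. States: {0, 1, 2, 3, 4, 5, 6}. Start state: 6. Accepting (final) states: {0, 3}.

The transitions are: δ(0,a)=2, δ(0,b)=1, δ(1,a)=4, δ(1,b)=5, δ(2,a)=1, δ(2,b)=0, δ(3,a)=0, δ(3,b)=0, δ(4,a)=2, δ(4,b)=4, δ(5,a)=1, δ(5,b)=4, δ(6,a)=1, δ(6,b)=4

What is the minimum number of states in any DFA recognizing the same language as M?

5

States {3} cannot be reached from the start state, so discard them.
Start with accepting vs non-accepting: {0} | {1,2,4,5,6}.
Refine {1,2,4,5,6} on symbol b: members go to different blocks, giving {1,4,5,6} and {2}.
Refine {1,4,5,6} on symbol a: members go to different blocks, giving {1,5,6} and {4}.
Split {1,5,6} by δ(·,a) → {5,6} and {1}.
Stable partition: {0} | {5,6} | {2} | {4} | {1} — 5 equivalence classes.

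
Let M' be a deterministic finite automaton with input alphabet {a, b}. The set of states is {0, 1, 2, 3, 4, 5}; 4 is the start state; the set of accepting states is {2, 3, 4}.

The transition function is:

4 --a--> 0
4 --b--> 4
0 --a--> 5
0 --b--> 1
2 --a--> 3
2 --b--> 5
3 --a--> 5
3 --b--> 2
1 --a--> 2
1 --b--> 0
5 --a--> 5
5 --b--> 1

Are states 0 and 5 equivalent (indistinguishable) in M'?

Every state is reachable, so we keep all 6.
Initial partition by acceptance: {2,3,4} | {0,1,5}.
Split {2,3,4} by δ(·,a) → {3,4} and {2}.
On input b, block {3,4} splits into {3} and {4}.
Split {0,1,5} by δ(·,a) → {0,5} and {1}.
The partition is now stable with 5 blocks: {3} | {0,5} | {2} | {4} | {1}.
0 and 5 lie in the same block of the stable partition, so they are equivalent — no string distinguishes them.

Yes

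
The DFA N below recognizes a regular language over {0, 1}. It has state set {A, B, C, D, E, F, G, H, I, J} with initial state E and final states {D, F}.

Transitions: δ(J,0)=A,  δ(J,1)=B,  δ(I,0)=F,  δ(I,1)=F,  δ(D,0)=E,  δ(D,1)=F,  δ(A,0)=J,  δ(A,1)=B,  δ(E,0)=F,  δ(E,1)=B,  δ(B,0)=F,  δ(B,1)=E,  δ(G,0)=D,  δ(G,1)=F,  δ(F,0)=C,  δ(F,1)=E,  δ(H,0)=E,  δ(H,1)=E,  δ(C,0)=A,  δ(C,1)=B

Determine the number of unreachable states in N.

4

No path from E leads to D, G, H, I; the other 6 states are all reachable.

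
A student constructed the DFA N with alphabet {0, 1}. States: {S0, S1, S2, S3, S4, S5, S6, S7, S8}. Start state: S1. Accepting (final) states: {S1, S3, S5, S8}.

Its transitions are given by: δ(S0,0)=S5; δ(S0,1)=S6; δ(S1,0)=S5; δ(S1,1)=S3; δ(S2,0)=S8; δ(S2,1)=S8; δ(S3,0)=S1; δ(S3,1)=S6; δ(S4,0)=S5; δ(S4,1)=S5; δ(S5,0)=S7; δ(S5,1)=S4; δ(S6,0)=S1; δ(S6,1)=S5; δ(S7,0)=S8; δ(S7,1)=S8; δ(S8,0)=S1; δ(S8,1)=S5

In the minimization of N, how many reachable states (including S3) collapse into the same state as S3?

1

First remove the unreachable states {S0,S2}; 7 states remain.
P0 = {S1,S3,S5,S8} | {S4,S6,S7}.
Refine {S1,S3,S5,S8} on symbol 0: members go to different blocks, giving {S1,S3,S8} and {S5}.
Split {S1,S3,S8} by δ(·,0) → {S3,S8} and {S1}.
Refine {S3,S8} on symbol 1: members go to different blocks, giving {S3} and {S8}.
Split {S4,S6,S7} by δ(·,0) → {S4} and {S6} and {S7}.
No further refinement is possible. Final partition (7 blocks): {S3} | {S4} | {S5} | {S1} | {S8} | {S6} | {S7}.
The equivalence class containing S3 is {S3}, of size 1.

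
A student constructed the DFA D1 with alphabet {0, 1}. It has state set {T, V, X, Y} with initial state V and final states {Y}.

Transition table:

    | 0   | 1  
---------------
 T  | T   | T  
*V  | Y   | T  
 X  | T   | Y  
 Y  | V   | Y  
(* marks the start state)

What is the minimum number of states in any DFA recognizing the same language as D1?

3

Reachable states from the start: {T,V,Y}. Unreachable: {X} — drop them.
Start with accepting vs non-accepting: {Y} | {T,V}.
Refine {T,V} on symbol 0: members go to different blocks, giving {V} and {T}.
Stable partition: {Y} | {V} | {T} — 3 equivalence classes.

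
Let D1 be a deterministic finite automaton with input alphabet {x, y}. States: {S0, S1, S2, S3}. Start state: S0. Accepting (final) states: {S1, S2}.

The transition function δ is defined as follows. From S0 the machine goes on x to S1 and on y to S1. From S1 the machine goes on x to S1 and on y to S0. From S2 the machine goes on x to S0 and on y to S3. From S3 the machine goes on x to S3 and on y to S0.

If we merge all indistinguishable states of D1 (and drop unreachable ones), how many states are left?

Reachable states from the start: {S0,S1}. Unreachable: {S2,S3} — drop them.
Initial partition by acceptance: {S1} | {S0}.
The partition is now stable with 2 blocks: {S1} | {S0}.

2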